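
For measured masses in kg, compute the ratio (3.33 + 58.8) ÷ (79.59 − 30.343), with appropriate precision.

1.26

3.33 + 58.8 = 62.13, limited to 1 d.p. → 3 s.f.; 79.59 − 30.343 = 49.247, limited to 2 d.p. → 4 s.f.
Carrying full precision, 62.13 ÷ 49.247 = 1.26159969135…; keep min(3, 4) = 3 s.f.
Rounded to 3 significant figures: 1.26.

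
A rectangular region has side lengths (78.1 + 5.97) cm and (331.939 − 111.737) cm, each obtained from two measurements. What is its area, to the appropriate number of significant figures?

1.85 × 10⁴ cm²

78.1 + 5.97 = 84.07, limited to 1 d.p. → 3 s.f.; 331.939 − 111.737 = 220.202, limited to 3 d.p. → 6 s.f.
Carrying full precision, 84.07 × 220.202 = 18512.38214; keep min(3, 6) = 3 s.f.
Rounded to 3 significant figures: 1.85 × 10⁴ cm².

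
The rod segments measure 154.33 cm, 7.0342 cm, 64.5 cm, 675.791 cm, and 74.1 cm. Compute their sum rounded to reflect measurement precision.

975.8 cm

154.33 cm + 7.0342 cm + 64.5 cm + 675.791 cm + 74.1 cm = 975.7552 cm.
Addition/subtraction keeps the fewest decimal places: 154.33 → 2 decimal places, 7.0342 → 4 decimal places, 64.5 → 1 decimal place, 675.791 → 3 decimal places, 74.1 → 1 decimal place; limit is 1.
Rounded to 1 decimal place: 975.8 cm.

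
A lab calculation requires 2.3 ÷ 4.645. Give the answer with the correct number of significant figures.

2.3 ÷ 4.645 = 0.495156081808…
Multiplication/division keeps the fewest significant figures: 2.3 → 2 s.f., 4.645 → 4 s.f.; limit is 2.
Rounded to 2 significant figures: 0.50.

0.50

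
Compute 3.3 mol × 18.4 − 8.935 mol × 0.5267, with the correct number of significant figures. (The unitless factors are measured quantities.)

56 mol

3.3 × 18.4 = 60.72 → 61 mol (2 s.f., last digit at the 10^0 place).
8.935 × 0.5267 = 4.7060645 → 4.706 mol (4 s.f., last digit at the 10^-3 place).
Difference: 56.0139355 mol; keep the coarser place, 10^0.
Result: 56 mol.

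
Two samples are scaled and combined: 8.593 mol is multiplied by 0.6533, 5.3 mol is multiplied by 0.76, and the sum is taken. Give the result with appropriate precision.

8.593 × 0.6533 = 5.6138069 → 5.614 mol (4 s.f., last digit at the 10^-3 place).
5.3 × 0.76 = 4.028 → 4.0 mol (2 s.f., last digit at the 10^-1 place).
Sum: 9.6418069 mol; keep the coarser place, 10^-1.
Result: 9.6 mol.

9.6 mol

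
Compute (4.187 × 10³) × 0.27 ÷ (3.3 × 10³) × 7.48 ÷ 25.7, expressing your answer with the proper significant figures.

0.10

(4.187 × 10³) × 0.27 ÷ (3.3 × 10³) × 7.48 ÷ 25.7 = 0.0997059922179…
Multiplication/division keeps the fewest significant figures: 4.187 × 10³ → 4 s.f., 0.27 → 2 s.f., 3.3 × 10³ → 2 s.f., 7.48 → 3 s.f., 25.7 → 3 s.f.; limit is 2.
Rounded to 2 significant figures: 0.10.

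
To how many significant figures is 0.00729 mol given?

0.00729: leading zeros are not significant.

3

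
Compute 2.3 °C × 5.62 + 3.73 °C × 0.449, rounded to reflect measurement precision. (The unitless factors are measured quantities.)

15 °C

2.3 × 5.62 = 12.926 → 13 °C (2 s.f., last digit at the 10^0 place).
3.73 × 0.449 = 1.67477 → 1.67 °C (3 s.f., last digit at the 10^-2 place).
Sum: 14.60077 °C; keep the coarser place, 10^0.
Result: 15 °C.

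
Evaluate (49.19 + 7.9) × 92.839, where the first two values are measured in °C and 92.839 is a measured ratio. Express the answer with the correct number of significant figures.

5.30 × 10^3 °C

49.19 °C + 7.9 °C = 57.09 °C; the sum is limited to 1 decimal place (3 s.f.).
Carrying full precision, 57.09 × 92.839 = 5300.17851 °C; 92.839 has 5 s.f., so the result keeps min(3, 5) = 3 s.f.
Rounded to 3 significant figures: 5.30 × 10^3 °C.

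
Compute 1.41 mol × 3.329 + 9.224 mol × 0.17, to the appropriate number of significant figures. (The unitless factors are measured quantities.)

1.41 × 3.329 = 4.69389 → 4.69 mol (3 s.f., last digit at the 10^-2 place).
9.224 × 0.17 = 1.56808 → 1.6 mol (2 s.f., last digit at the 10^-1 place).
Sum: 6.26197 mol; keep the coarser place, 10^-1.
Result: 6.3 mol.

6.3 mol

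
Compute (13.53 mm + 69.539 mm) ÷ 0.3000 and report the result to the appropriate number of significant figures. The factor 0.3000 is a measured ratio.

13.53 mm + 69.539 mm = 83.069 mm; the sum is limited to 2 decimal places (4 s.f.).
Carrying full precision, 83.069 ÷ 0.3000 = 276.896666667… mm; 0.3000 has 4 s.f., so the result keeps min(4, 4) = 4 s.f.
Rounded to 4 significant figures: 276.9 mm.

276.9 mm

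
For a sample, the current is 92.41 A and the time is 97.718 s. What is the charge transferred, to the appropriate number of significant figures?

9.030 × 10^3 C

charge transferred = 92.41 A × 97.718 s = 9030.12038 C.
92.41 has 4 significant figures; 97.718 has 5.
Division/multiplication keeps the fewest: 4 significant figures.
Rounded: 9.030 × 10^3 C.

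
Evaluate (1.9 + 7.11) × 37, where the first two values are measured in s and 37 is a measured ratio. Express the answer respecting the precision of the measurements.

1.9 s + 7.11 s = 9.01 s; the sum is limited to 1 decimal place (2 s.f.).
Carrying full precision, 9.01 × 37 = 333.37 s; 37 has 2 s.f., so the result keeps min(2, 2) = 2 s.f.
Rounded to 2 significant figures: 3.3 × 10² s.

3.3 × 10² s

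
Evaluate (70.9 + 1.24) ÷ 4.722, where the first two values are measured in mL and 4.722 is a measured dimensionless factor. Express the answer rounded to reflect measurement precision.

70.9 mL + 1.24 mL = 72.14 mL; the sum is limited to 1 decimal place (3 s.f.).
Carrying full precision, 72.14 ÷ 4.722 = 15.27742482… mL; 4.722 has 4 s.f., so the result keeps min(3, 4) = 3 s.f.
Rounded to 3 significant figures: 15.3 mL.

15.3 mL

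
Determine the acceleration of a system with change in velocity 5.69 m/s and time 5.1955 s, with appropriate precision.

acceleration = 5.69 m/s ÷ 5.1955 s = 1.09517851987… m/s².
5.69 has 3 significant figures; 5.1955 has 5.
Division/multiplication keeps the fewest: 3 significant figures.
Rounded: 1.10 m/s².

1.10 m/s²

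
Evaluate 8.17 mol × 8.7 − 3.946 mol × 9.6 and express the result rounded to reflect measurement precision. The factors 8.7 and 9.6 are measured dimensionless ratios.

8.17 × 8.7 = 71.079 → 71 mol (2 s.f., last digit at the 10^0 place).
3.946 × 9.6 = 37.8816 → 38 mol (2 s.f., last digit at the 10^0 place).
Difference: 33.1974 mol; keep the coarser place, 10^0.
Result: 33 mol.

33 mol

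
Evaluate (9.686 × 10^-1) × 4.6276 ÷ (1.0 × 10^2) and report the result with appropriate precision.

0.045

(9.686 × 10^-1) × 4.6276 ÷ (1.0 × 10^2) = 0.0448229336
Multiplication/division keeps the fewest significant figures: 9.686 × 10^-1 → 4 s.f., 4.6276 → 5 s.f., 1.0 × 10^2 → 2 s.f.; limit is 2.
Rounded to 2 significant figures: 0.045.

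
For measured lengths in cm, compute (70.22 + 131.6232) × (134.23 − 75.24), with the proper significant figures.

1.191 × 10^4 cm²

70.22 + 131.6232 = 201.8432, limited to 2 d.p. → 5 s.f.; 134.23 − 75.24 = 58.99, limited to 2 d.p. → 4 s.f.
Carrying full precision, 201.8432 × 58.99 = 11906.730368; keep min(5, 4) = 4 s.f.
Rounded to 4 significant figures: 1.191 × 10^4 cm².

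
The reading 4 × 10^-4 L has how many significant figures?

1

4 × 10^-4: in scientific notation every digit of the coefficient is significant.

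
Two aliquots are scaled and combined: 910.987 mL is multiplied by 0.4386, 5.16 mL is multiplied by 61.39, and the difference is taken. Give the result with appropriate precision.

910.987 × 0.4386 = 399.5588982 → 3.996 × 10^2 mL (4 s.f., last digit at the 10^-1 place).
5.16 × 61.39 = 316.7724 → 317 mL (3 s.f., last digit at the 10^0 place).
Difference: 82.7864982 mL; keep the coarser place, 10^0.
Result: 83 mL.

83 mL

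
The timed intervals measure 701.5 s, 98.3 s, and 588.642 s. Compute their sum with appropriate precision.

1388.4 s

701.5 s + 98.3 s + 588.642 s = 1388.442 s.
Addition/subtraction keeps the fewest decimal places: 701.5 → 1 decimal place, 98.3 → 1 decimal place, 588.642 → 3 decimal places; limit is 1.
Rounded to 1 decimal place: 1388.4 s.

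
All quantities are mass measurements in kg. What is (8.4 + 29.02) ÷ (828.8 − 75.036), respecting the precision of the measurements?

8.4 + 29.02 = 37.42, limited to 1 d.p. → 3 s.f.; 828.8 − 75.036 = 753.764, limited to 1 d.p. → 4 s.f.
Carrying full precision, 37.42 ÷ 753.764 = 0.0496441857133…; keep min(3, 4) = 3 s.f.
Rounded to 3 significant figures: 0.0496.

0.0496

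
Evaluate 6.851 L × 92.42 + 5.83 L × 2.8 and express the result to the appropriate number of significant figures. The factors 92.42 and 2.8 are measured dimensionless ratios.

6.851 × 92.42 = 633.16942 → 633.2 L (4 s.f., last digit at the 10^-1 place).
5.83 × 2.8 = 16.324 → 16 L (2 s.f., last digit at the 10^0 place).
Sum: 649.49342 L; keep the coarser place, 10^0.
Result: 6.49 × 10² L.

6.49 × 10² L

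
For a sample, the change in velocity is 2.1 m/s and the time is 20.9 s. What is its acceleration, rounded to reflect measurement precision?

0.10 m/s²

acceleration = 2.1 m/s ÷ 20.9 s = 0.1004784689… m/s².
2.1 has 2 significant figures; 20.9 has 3.
Division/multiplication keeps the fewest: 2 significant figures.
Rounded: 0.10 m/s².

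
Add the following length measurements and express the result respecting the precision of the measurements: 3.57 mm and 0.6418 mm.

3.57 mm + 0.6418 mm = 4.2118 mm.
Addition/subtraction keeps the fewest decimal places: 3.57 → 2 decimal places, 0.6418 → 4 decimal places; limit is 2.
Rounded to 2 decimal places: 4.21 mm.

4.21 mm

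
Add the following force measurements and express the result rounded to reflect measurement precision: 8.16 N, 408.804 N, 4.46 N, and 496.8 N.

8.16 N + 408.804 N + 4.46 N + 496.8 N = 918.224 N.
Addition/subtraction keeps the fewest decimal places: 8.16 → 2 decimal places, 408.804 → 3 decimal places, 4.46 → 2 decimal places, 496.8 → 1 decimal place; limit is 1.
Rounded to 1 decimal place: 918.2 N.

918.2 N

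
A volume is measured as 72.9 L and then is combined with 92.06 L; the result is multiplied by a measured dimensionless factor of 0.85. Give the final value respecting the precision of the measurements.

1.4 × 10^2 L

72.9 L + 92.06 L = 164.96 L; the sum is limited to 1 decimal place (4 s.f.).
Carrying full precision, 164.96 × 0.85 = 140.216 L; 0.85 has 2 s.f., so the result keeps min(4, 2) = 2 s.f.
Rounded to 2 significant figures: 1.4 × 10^2 L.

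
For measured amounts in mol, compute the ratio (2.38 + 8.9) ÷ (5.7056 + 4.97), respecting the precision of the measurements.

2.38 + 8.9 = 11.28, limited to 1 d.p. → 3 s.f.; 5.7056 + 4.97 = 10.6756, limited to 2 d.p. → 4 s.f.
Carrying full precision, 11.28 ÷ 10.6756 = 1.05661508487…; keep min(3, 4) = 3 s.f.
Rounded to 3 significant figures: 1.06.

1.06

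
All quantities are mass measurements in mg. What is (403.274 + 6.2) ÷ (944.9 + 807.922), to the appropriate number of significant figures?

0.2336

403.274 + 6.2 = 409.474, limited to 1 d.p. → 4 s.f.; 944.9 + 807.922 = 1752.822, limited to 1 d.p. → 5 s.f.
Carrying full precision, 409.474 ÷ 1752.822 = 0.233608432573…; keep min(4, 5) = 4 s.f.
Rounded to 4 significant figures: 0.2336.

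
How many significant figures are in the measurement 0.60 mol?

0.60: leading zeros are not significant; trailing zeros after a decimal point are significant.

2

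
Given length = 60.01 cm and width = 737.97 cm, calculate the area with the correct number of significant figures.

area = 60.01 cm × 737.97 cm = 44285.5797 cm².
60.01 has 4 significant figures; 737.97 has 5.
Division/multiplication keeps the fewest: 4 significant figures.
Rounded: 4.429 × 10^4 cm².

4.429 × 10^4 cm²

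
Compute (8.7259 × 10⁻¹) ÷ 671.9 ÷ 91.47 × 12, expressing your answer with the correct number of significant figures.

1.7 × 10⁻⁴

(8.7259 × 10⁻¹) ÷ 671.9 ÷ 91.47 × 12 = 0.000170375897841…
Multiplication/division keeps the fewest significant figures: 8.7259 × 10⁻¹ → 5 s.f., 671.9 → 4 s.f., 91.47 → 4 s.f., 12 → 2 s.f.; limit is 2.
Rounded to 2 significant figures: 1.7 × 10⁻⁴.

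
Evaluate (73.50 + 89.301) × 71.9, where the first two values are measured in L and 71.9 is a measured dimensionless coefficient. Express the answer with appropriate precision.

73.50 L + 89.301 L = 162.801 L; the sum is limited to 2 decimal places (5 s.f.).
Carrying full precision, 162.801 × 71.9 = 11705.3919 L; 71.9 has 3 s.f., so the result keeps min(5, 3) = 3 s.f.
Rounded to 3 significant figures: 1.17 × 10⁴ L.

1.17 × 10⁴ L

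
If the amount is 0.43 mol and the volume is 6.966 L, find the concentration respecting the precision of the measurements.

0.062 mol/L

concentration = 0.43 mol ÷ 6.966 L = 0.0617283950617… mol/L.
0.43 has 2 significant figures; 6.966 has 4.
Division/multiplication keeps the fewest: 2 significant figures.
Rounded: 0.062 mol/L.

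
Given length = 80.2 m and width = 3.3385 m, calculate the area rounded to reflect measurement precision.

268 m²

area = 80.2 m × 3.3385 m = 267.7477 m².
80.2 has 3 significant figures; 3.3385 has 5.
Division/multiplication keeps the fewest: 3 significant figures.
Rounded: 268 m².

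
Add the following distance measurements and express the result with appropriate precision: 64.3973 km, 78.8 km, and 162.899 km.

306.1 km

64.3973 km + 78.8 km + 162.899 km = 306.0963 km.
Addition/subtraction keeps the fewest decimal places: 64.3973 → 4 decimal places, 78.8 → 1 decimal place, 162.899 → 3 decimal places; limit is 1.
Rounded to 1 decimal place: 306.1 km.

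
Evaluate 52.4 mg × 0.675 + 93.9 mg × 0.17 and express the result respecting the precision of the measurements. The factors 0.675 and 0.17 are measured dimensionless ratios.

51 mg

52.4 × 0.675 = 35.37 → 35.4 mg (3 s.f., last digit at the 10^-1 place).
93.9 × 0.17 = 15.963 → 16 mg (2 s.f., last digit at the 10^0 place).
Sum: 51.333 mg; keep the coarser place, 10^0.
Result: 51 mg.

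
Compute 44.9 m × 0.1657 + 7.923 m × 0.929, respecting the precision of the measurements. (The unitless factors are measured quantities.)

44.9 × 0.1657 = 7.43993 → 7.44 m (3 s.f., last digit at the 10^-2 place).
7.923 × 0.929 = 7.360467 → 7.36 m (3 s.f., last digit at the 10^-2 place).
Sum: 14.800397 m; keep the coarser place, 10^-2.
Result: 14.80 m.

14.80 m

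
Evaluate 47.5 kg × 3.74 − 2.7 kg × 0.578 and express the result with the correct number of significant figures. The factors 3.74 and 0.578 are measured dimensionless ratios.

176 kg

47.5 × 3.74 = 177.65 → 178 kg (3 s.f., last digit at the 10^0 place).
2.7 × 0.578 = 1.5606 → 1.6 kg (2 s.f., last digit at the 10^-1 place).
Difference: 176.0894 kg; keep the coarser place, 10^0.
Result: 176 kg.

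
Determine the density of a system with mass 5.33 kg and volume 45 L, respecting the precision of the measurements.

0.12 kg/L

density = 5.33 kg ÷ 45 L = 0.118444444444… kg/L.
5.33 has 3 significant figures; 45 has 2.
Division/multiplication keeps the fewest: 2 significant figures.
Rounded: 0.12 kg/L.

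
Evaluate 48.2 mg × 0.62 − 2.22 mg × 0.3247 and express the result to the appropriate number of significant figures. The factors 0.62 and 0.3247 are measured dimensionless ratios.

29 mg

48.2 × 0.62 = 29.884 → 30. mg (2 s.f., last digit at the 10^0 place).
2.22 × 0.3247 = 0.720834 → 0.721 mg (3 s.f., last digit at the 10^-3 place).
Difference: 29.163166 mg; keep the coarser place, 10^0.
Result: 29 mg.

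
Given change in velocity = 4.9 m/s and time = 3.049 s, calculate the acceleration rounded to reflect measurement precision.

acceleration = 4.9 m/s ÷ 3.049 s = 1.60708428993… m/s².
4.9 has 2 significant figures; 3.049 has 4.
Division/multiplication keeps the fewest: 2 significant figures.
Rounded: 1.6 m/s².

1.6 m/s²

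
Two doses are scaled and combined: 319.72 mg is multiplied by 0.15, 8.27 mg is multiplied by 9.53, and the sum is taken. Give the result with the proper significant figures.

319.72 × 0.15 = 47.958 → 48 mg (2 s.f., last digit at the 10^0 place).
8.27 × 9.53 = 78.8131 → 78.8 mg (3 s.f., last digit at the 10^-1 place).
Sum: 126.7711 mg; keep the coarser place, 10^0.
Result: 127 mg.

127 mg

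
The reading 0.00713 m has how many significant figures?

3

0.00713: leading zeros are not significant.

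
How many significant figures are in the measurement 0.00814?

3

0.00814: leading zeros are not significant.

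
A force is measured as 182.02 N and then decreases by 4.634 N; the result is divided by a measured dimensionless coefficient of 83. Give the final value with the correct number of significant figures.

2.1 N

182.02 N − 4.634 N = 177.386 N; the difference is limited to 2 decimal places (5 s.f.).
Carrying full precision, 177.386 ÷ 83 = 2.13718072289… N; 83 has 2 s.f., so the result keeps min(5, 2) = 2 s.f.
Rounded to 2 significant figures: 2.1 N.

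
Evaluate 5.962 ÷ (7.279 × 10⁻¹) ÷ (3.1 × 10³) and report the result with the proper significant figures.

0.0026

5.962 ÷ (7.279 × 10⁻¹) ÷ (3.1 × 10³) = 0.00264215662378…
Multiplication/division keeps the fewest significant figures: 5.962 → 4 s.f., 7.279 × 10⁻¹ → 4 s.f., 3.1 × 10³ → 2 s.f.; limit is 2.
Rounded to 2 significant figures: 0.0026.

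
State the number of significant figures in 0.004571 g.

0.004571: leading zeros are not significant.

4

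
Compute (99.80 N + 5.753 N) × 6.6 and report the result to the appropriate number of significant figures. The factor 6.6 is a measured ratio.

7.0 × 10^2 N

99.80 N + 5.753 N = 105.553 N; the sum is limited to 2 decimal places (5 s.f.).
Carrying full precision, 105.553 × 6.6 = 696.6498 N; 6.6 has 2 s.f., so the result keeps min(5, 2) = 2 s.f.
Rounded to 2 significant figures: 7.0 × 10^2 N.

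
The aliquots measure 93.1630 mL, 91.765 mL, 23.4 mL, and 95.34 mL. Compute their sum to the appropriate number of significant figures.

3.037 × 10^2 mL

93.1630 mL + 91.765 mL + 23.4 mL + 95.34 mL = 303.6680 mL.
Addition/subtraction keeps the fewest decimal places: 93.1630 → 4 decimal places, 91.765 → 3 decimal places, 23.4 → 1 decimal place, 95.34 → 2 decimal places; limit is 1.
Rounded to 1 decimal place: 3.037 × 10^2 mL.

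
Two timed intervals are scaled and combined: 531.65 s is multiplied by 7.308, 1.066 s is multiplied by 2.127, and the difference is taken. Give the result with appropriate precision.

531.65 × 7.308 = 3885.2982 → 3885 s (4 s.f., last digit at the 10^0 place).
1.066 × 2.127 = 2.267382 → 2.267 s (4 s.f., last digit at the 10^-3 place).
Difference: 3883.030818 s; keep the coarser place, 10^0.
Result: 3883 s.

3883 s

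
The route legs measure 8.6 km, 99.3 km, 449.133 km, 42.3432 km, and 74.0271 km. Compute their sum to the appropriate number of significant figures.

673.4 km

8.6 km + 99.3 km + 449.133 km + 42.3432 km + 74.0271 km = 673.4033 km.
Addition/subtraction keeps the fewest decimal places: 8.6 → 1 decimal place, 99.3 → 1 decimal place, 449.133 → 3 decimal places, 42.3432 → 4 decimal places, 74.0271 → 4 decimal places; limit is 1.
Rounded to 1 decimal place: 673.4 km.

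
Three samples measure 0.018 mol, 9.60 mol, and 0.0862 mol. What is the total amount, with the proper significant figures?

0.018 mol + 9.60 mol + 0.0862 mol = 9.7042 mol.
Addition/subtraction keeps the fewest decimal places: 0.018 → 3 decimal places, 9.60 → 2 decimal places, 0.0862 → 4 decimal places; limit is 2.
Rounded to 2 decimal places: 9.70 mol.

9.70 mol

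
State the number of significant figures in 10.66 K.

4

10.66: zeros between nonzero digits are significant.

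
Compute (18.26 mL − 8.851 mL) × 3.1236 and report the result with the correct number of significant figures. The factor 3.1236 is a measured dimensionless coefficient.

18.26 mL − 8.851 mL = 9.409 mL; the difference is limited to 2 decimal places (3 s.f.).
Carrying full precision, 9.409 × 3.1236 = 29.3899524 mL; 3.1236 has 5 s.f., so the result keeps min(3, 5) = 3 s.f.
Rounded to 3 significant figures: 29.4 mL.

29.4 mL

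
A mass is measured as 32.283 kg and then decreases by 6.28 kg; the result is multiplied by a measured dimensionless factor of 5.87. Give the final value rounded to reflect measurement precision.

32.283 kg − 6.28 kg = 26.003 kg; the difference is limited to 2 decimal places (4 s.f.).
Carrying full precision, 26.003 × 5.87 = 152.63761 kg; 5.87 has 3 s.f., so the result keeps min(4, 3) = 3 s.f.
Rounded to 3 significant figures: 153 kg.

153 kg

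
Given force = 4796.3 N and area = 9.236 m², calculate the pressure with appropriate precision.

pressure = 4796.3 N ÷ 9.236 m² = 519.304893893… Pa.
4796.3 has 5 significant figures; 9.236 has 4.
Division/multiplication keeps the fewest: 4 significant figures.
Rounded: 519.3 Pa.

519.3 Pa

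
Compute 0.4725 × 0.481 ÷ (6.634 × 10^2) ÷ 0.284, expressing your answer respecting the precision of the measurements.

0.4725 × 0.481 ÷ (6.634 × 10^2) ÷ 0.284 = 0.00120629376197…
Multiplication/division keeps the fewest significant figures: 0.4725 → 4 s.f., 0.481 → 3 s.f., 6.634 × 10^2 → 4 s.f., 0.284 → 3 s.f.; limit is 3.
Rounded to 3 significant figures: 0.00121.

0.00121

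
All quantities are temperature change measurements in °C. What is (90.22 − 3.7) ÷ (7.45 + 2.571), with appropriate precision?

90.22 − 3.7 = 86.52, limited to 1 d.p. → 3 s.f.; 7.45 + 2.571 = 10.021, limited to 2 d.p. → 4 s.f.
Carrying full precision, 86.52 ÷ 10.021 = 8.63386887536…; keep min(3, 4) = 3 s.f.
Rounded to 3 significant figures: 8.63.

8.63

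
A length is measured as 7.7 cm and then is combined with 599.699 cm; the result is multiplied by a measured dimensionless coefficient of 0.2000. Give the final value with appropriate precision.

121.5 cm

7.7 cm + 599.699 cm = 607.399 cm; the sum is limited to 1 decimal place (4 s.f.).
Carrying full precision, 607.399 × 0.2000 = 121.4798 cm; 0.2000 has 4 s.f., so the result keeps min(4, 4) = 4 s.f.
Rounded to 4 significant figures: 121.5 cm.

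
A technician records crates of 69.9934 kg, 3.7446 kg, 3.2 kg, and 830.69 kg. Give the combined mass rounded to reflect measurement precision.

907.6 kg

69.9934 kg + 3.7446 kg + 3.2 kg + 830.69 kg = 907.6280 kg.
Addition/subtraction keeps the fewest decimal places: 69.9934 → 4 decimal places, 3.7446 → 4 decimal places, 3.2 → 1 decimal place, 830.69 → 2 decimal places; limit is 1.
Rounded to 1 decimal place: 907.6 kg.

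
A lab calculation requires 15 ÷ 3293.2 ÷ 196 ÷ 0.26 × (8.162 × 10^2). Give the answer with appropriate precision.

0.073

15 ÷ 3293.2 ÷ 196 ÷ 0.26 × (8.162 × 10^2) = 0.0729525242157…
Multiplication/division keeps the fewest significant figures: 15 → 2 s.f., 3293.2 → 5 s.f., 196 → 3 s.f., 0.26 → 2 s.f., 8.162 × 10^2 → 4 s.f.; limit is 2.
Rounded to 2 significant figures: 0.073.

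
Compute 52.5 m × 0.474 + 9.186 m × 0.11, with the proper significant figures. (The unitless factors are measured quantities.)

25.9 m

52.5 × 0.474 = 24.885 → 24.9 m (3 s.f., last digit at the 10^-1 place).
9.186 × 0.11 = 1.01046 → 1.0 m (2 s.f., last digit at the 10^-1 place).
Sum: 25.89546 m; keep the coarser place, 10^-1.
Result: 25.9 m.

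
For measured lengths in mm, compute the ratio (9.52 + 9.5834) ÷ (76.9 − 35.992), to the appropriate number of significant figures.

9.52 + 9.5834 = 19.1034, limited to 2 d.p. → 4 s.f.; 76.9 − 35.992 = 40.908, limited to 1 d.p. → 3 s.f.
Carrying full precision, 19.1034 ÷ 40.908 = 0.466984452919…; keep min(4, 3) = 3 s.f.
Rounded to 3 significant figures: 0.467.

0.467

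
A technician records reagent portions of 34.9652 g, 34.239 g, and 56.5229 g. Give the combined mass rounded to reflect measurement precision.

34.9652 g + 34.239 g + 56.5229 g = 125.7271 g.
Addition/subtraction keeps the fewest decimal places: 34.9652 → 4 decimal places, 34.239 → 3 decimal places, 56.5229 → 4 decimal places; limit is 3.
Rounded to 3 decimal places: 1.25727 × 10^2 g.

1.25727 × 10^2 g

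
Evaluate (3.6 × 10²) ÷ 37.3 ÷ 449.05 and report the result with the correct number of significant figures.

0.021

(3.6 × 10²) ÷ 37.3 ÷ 449.05 = 0.0214930954923…
Multiplication/division keeps the fewest significant figures: 3.6 × 10² → 2 s.f., 37.3 → 3 s.f., 449.05 → 5 s.f.; limit is 2.
Rounded to 2 significant figures: 0.021.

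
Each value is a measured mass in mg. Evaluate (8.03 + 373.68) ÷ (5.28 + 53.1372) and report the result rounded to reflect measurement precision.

6.534

8.03 + 373.68 = 381.71, limited to 2 d.p. → 5 s.f.; 5.28 + 53.1372 = 58.4172, limited to 2 d.p. → 4 s.f.
Carrying full precision, 381.71 ÷ 58.4172 = 6.53420567915…; keep min(5, 4) = 4 s.f.
Rounded to 4 significant figures: 6.534.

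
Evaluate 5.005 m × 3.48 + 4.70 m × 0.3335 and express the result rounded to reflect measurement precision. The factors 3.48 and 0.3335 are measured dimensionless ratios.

5.005 × 3.48 = 17.4174 → 17.4 m (3 s.f., last digit at the 10^-1 place).
4.70 × 0.3335 = 1.56745 → 1.57 m (3 s.f., last digit at the 10^-2 place).
Sum: 18.98485 m; keep the coarser place, 10^-1.
Result: 19.0 m.

19.0 m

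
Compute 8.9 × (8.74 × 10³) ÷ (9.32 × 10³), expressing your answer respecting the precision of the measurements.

8.3

8.9 × (8.74 × 10³) ÷ (9.32 × 10³) = 8.34613733906…
Multiplication/division keeps the fewest significant figures: 8.9 → 2 s.f., 8.74 × 10³ → 3 s.f., 9.32 × 10³ → 3 s.f.; limit is 2.
Rounded to 2 significant figures: 8.3.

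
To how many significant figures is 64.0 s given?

3

64.0: trailing zeros after a decimal point are significant.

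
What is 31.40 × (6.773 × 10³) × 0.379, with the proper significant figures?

31.40 × (6.773 × 10³) × 0.379 = 80602.7638
Multiplication/division keeps the fewest significant figures: 31.40 → 4 s.f., 6.773 × 10³ → 4 s.f., 0.379 → 3 s.f.; limit is 3.
Rounded to 3 significant figures: 8.06 × 10⁴.

8.06 × 10⁴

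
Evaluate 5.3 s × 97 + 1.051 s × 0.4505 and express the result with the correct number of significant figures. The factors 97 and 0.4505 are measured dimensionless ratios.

5.1 × 10² s

5.3 × 97 = 514.1 → 5.1 × 10² s (2 s.f., last digit at the 10^1 place).
1.051 × 0.4505 = 0.4734755 → 0.4735 s (4 s.f., last digit at the 10^-4 place).
Sum: 514.5734755 s; keep the coarser place, 10^1.
Result: 5.1 × 10² s.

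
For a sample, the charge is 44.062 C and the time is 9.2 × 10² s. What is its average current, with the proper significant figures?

average current = 44.062 C ÷ 9.2 × 10² s = 0.0478934782609… A.
44.062 has 5 significant figures; 9.2 × 10² has 2.
Division/multiplication keeps the fewest: 2 significant figures.
Rounded: 0.048 A.

0.048 A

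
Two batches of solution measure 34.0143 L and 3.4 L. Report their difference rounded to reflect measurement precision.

34.0143 L − 3.4 L = 30.6143 L.
Addition/subtraction keeps the fewest decimal places: 34.0143 → 4 decimal places, 3.4 → 1 decimal place; limit is 1.
Rounded to 1 decimal place: 30.6 L.

30.6 L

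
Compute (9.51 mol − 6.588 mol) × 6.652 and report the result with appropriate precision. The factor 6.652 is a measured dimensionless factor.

9.51 mol − 6.588 mol = 2.922 mol; the difference is limited to 2 decimal places (3 s.f.).
Carrying full precision, 2.922 × 6.652 = 19.437144 mol; 6.652 has 4 s.f., so the result keeps min(3, 4) = 3 s.f.
Rounded to 3 significant figures: 19.4 mol.

19.4 mol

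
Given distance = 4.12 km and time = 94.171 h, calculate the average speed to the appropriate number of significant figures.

0.0438 km/h

average speed = 4.12 km ÷ 94.171 h = 0.0437501991059… km/h.
4.12 has 3 significant figures; 94.171 has 5.
Division/multiplication keeps the fewest: 3 significant figures.
Rounded: 0.0438 km/h.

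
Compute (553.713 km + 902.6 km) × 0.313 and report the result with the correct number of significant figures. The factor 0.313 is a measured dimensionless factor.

553.713 km + 902.6 km = 1456.313 km; the sum is limited to 1 decimal place (5 s.f.).
Carrying full precision, 1456.313 × 0.313 = 455.825969 km; 0.313 has 3 s.f., so the result keeps min(5, 3) = 3 s.f.
Rounded to 3 significant figures: 456 km.

456 km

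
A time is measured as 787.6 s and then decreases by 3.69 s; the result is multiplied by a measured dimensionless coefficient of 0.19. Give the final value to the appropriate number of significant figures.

787.6 s − 3.69 s = 783.91 s; the difference is limited to 1 decimal place (4 s.f.).
Carrying full precision, 783.91 × 0.19 = 148.9429 s; 0.19 has 2 s.f., so the result keeps min(4, 2) = 2 s.f.
Rounded to 2 significant figures: 1.5 × 10² s.

1.5 × 10² s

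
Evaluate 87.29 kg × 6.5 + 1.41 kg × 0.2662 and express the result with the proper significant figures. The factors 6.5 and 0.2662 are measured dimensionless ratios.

87.29 × 6.5 = 567.385 → 5.7 × 10^2 kg (2 s.f., last digit at the 10^1 place).
1.41 × 0.2662 = 0.375342 → 3.75 × 10^-1 kg (3 s.f., last digit at the 10^-3 place).
Sum: 567.760342 kg; keep the coarser place, 10^1.
Result: 5.7 × 10^2 kg.

5.7 × 10^2 kg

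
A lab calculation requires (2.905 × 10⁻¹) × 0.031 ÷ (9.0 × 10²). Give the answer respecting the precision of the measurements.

(2.905 × 10⁻¹) × 0.031 ÷ (9.0 × 10²) = 0.0000100061111111…
Multiplication/division keeps the fewest significant figures: 2.905 × 10⁻¹ → 4 s.f., 0.031 → 2 s.f., 9.0 × 10² → 2 s.f.; limit is 2.
Rounded to 2 significant figures: 1.0 × 10⁻⁵.

1.0 × 10⁻⁵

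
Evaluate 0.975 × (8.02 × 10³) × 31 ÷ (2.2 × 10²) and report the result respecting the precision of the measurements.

1.1 × 10³

0.975 × (8.02 × 10³) × 31 ÷ (2.2 × 10²) = 1101.83863636…
Multiplication/division keeps the fewest significant figures: 0.975 → 3 s.f., 8.02 × 10³ → 3 s.f., 31 → 2 s.f., 2.2 × 10² → 2 s.f.; limit is 2.
Rounded to 2 significant figures: 1.1 × 10³.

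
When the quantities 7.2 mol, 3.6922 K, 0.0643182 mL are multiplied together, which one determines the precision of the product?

7.2 mol → 2 s.f.; 3.6922 K → 5 s.f.; 0.0643182 mL → 6 s.f.
The fewest is 2 significant figures, from 7.2 mol.

7.2 mol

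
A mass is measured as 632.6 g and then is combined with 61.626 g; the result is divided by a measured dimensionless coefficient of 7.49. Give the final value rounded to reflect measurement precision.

632.6 g + 61.626 g = 694.226 g; the sum is limited to 1 decimal place (4 s.f.).
Carrying full precision, 694.226 ÷ 7.49 = 92.6870493992… g; 7.49 has 3 s.f., so the result keeps min(4, 3) = 3 s.f.
Rounded to 3 significant figures: 92.7 g.

92.7 g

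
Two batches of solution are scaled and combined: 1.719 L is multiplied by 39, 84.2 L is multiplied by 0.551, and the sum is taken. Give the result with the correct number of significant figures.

1.13 × 10² L

1.719 × 39 = 67.041 → 67 L (2 s.f., last digit at the 10^0 place).
84.2 × 0.551 = 46.3942 → 46.4 L (3 s.f., last digit at the 10^-1 place).
Sum: 113.4352 L; keep the coarser place, 10^0.
Result: 1.13 × 10² L.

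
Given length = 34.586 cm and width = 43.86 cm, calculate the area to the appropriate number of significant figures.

1517 cm²

area = 34.586 cm × 43.86 cm = 1516.94196 cm².
34.586 has 5 significant figures; 43.86 has 4.
Division/multiplication keeps the fewest: 4 significant figures.
Rounded: 1517 cm².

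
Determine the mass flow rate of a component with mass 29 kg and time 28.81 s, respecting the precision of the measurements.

1.0 kg/s

mass flow rate = 29 kg ÷ 28.81 s = 1.00659493232… kg/s.
29 has 2 significant figures; 28.81 has 4.
Division/multiplication keeps the fewest: 2 significant figures.
Rounded: 1.0 kg/s.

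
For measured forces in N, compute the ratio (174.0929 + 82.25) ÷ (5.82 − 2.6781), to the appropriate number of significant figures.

174.0929 + 82.25 = 256.3429, limited to 2 d.p. → 5 s.f.; 5.82 − 2.6781 = 3.1419, limited to 2 d.p. → 3 s.f.
Carrying full precision, 256.3429 ÷ 3.1419 = 81.588497406…; keep min(5, 3) = 3 s.f.
Rounded to 3 significant figures: 81.6.

81.6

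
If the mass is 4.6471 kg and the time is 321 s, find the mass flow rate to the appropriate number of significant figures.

mass flow rate = 4.6471 kg ÷ 321 s = 0.0144769470405… kg/s.
4.6471 has 5 significant figures; 321 has 3.
Division/multiplication keeps the fewest: 3 significant figures.
Rounded: 0.0145 kg/s.

0.0145 kg/s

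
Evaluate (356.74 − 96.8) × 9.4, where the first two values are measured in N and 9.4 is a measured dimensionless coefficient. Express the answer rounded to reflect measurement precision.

356.74 N − 96.8 N = 259.94 N; the difference is limited to 1 decimal place (4 s.f.).
Carrying full precision, 259.94 × 9.4 = 2443.436 N; 9.4 has 2 s.f., so the result keeps min(4, 2) = 2 s.f.
Rounded to 2 significant figures: 2.4 × 10³ N.

2.4 × 10³ N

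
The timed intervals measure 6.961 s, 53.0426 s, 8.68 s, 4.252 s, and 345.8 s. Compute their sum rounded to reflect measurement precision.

418.7 s

6.961 s + 53.0426 s + 8.68 s + 4.252 s + 345.8 s = 418.7356 s.
Addition/subtraction keeps the fewest decimal places: 6.961 → 3 decimal places, 53.0426 → 4 decimal places, 8.68 → 2 decimal places, 4.252 → 3 decimal places, 345.8 → 1 decimal place; limit is 1.
Rounded to 1 decimal place: 418.7 s.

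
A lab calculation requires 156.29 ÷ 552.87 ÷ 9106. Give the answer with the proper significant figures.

3.104 × 10^-5

156.29 ÷ 552.87 ÷ 9106 = 0.000031044203414…
Multiplication/division keeps the fewest significant figures: 156.29 → 5 s.f., 552.87 → 5 s.f., 9106 → 4 s.f.; limit is 4.
Rounded to 4 significant figures: 3.104 × 10^-5.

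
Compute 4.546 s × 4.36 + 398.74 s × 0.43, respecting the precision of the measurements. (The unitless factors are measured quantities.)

4.546 × 4.36 = 19.82056 → 19.8 s (3 s.f., last digit at the 10^-1 place).
398.74 × 0.43 = 171.4582 → 1.7 × 10² s (2 s.f., last digit at the 10^1 place).
Sum: 191.27876 s; keep the coarser place, 10^1.
Result: 1.9 × 10² s.

1.9 × 10² s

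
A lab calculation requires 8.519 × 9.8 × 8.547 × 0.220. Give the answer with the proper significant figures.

1.6 × 10^2

8.519 × 9.8 × 8.547 × 0.220 = 156.982441308
Multiplication/division keeps the fewest significant figures: 8.519 → 4 s.f., 9.8 → 2 s.f., 8.547 → 4 s.f., 0.220 → 3 s.f.; limit is 2.
Rounded to 2 significant figures: 1.6 × 10^2.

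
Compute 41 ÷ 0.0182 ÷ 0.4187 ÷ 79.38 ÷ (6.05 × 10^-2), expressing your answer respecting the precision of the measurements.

1.1 × 10^3

41 ÷ 0.0182 ÷ 0.4187 ÷ 79.38 ÷ (6.05 × 10^-2) = 1120.32244945…
Multiplication/division keeps the fewest significant figures: 41 → 2 s.f., 0.0182 → 3 s.f., 0.4187 → 4 s.f., 79.38 → 4 s.f., 6.05 × 10^-2 → 3 s.f.; limit is 2.
Rounded to 2 significant figures: 1.1 × 10^3.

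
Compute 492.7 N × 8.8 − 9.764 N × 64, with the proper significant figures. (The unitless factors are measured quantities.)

492.7 × 8.8 = 4335.76 → 4.3 × 10³ N (2 s.f., last digit at the 10^2 place).
9.764 × 64 = 624.896 → 6.2 × 10² N (2 s.f., last digit at the 10^1 place).
Difference: 3710.864 N; keep the coarser place, 10^2.
Result: 3.7 × 10³ N.

3.7 × 10³ N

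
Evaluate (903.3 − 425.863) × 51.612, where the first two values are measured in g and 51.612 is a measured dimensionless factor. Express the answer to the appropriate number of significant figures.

903.3 g − 425.863 g = 477.437 g; the difference is limited to 1 decimal place (4 s.f.).
Carrying full precision, 477.437 × 51.612 = 24641.478444 g; 51.612 has 5 s.f., so the result keeps min(4, 5) = 4 s.f.
Rounded to 4 significant figures: 2.464 × 10⁴ g.

2.464 × 10⁴ g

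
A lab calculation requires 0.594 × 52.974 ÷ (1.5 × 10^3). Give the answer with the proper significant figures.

0.594 × 52.974 ÷ (1.5 × 10^3) = 0.020977704
Multiplication/division keeps the fewest significant figures: 0.594 → 3 s.f., 52.974 → 5 s.f., 1.5 × 10^3 → 2 s.f.; limit is 2.
Rounded to 2 significant figures: 0.021.

0.021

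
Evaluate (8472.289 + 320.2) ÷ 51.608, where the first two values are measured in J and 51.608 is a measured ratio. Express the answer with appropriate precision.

8472.289 J + 320.2 J = 8792.489 J; the sum is limited to 1 decimal place (5 s.f.).
Carrying full precision, 8792.489 ÷ 51.608 = 170.370659588… J; 51.608 has 5 s.f., so the result keeps min(5, 5) = 5 s.f.
Rounded to 5 significant figures: 170.37 J.

170.37 J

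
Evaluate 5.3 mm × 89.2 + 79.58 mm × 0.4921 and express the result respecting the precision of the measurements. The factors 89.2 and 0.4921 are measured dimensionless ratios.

5.3 × 89.2 = 472.76 → 4.7 × 10² mm (2 s.f., last digit at the 10^1 place).
79.58 × 0.4921 = 39.161318 → 39.16 mm (4 s.f., last digit at the 10^-2 place).
Sum: 511.921318 mm; keep the coarser place, 10^1.
Result: 5.1 × 10² mm.

5.1 × 10² mm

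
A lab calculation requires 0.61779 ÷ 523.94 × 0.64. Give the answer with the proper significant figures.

7.5 × 10^-4

0.61779 ÷ 523.94 × 0.64 = 0.000754639080811…
Multiplication/division keeps the fewest significant figures: 0.61779 → 5 s.f., 523.94 → 5 s.f., 0.64 → 2 s.f.; limit is 2.
Rounded to 2 significant figures: 7.5 × 10^-4.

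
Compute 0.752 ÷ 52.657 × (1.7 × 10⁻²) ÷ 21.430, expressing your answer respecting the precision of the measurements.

0.752 ÷ 52.657 × (1.7 × 10⁻²) ÷ 21.430 = 0.0000113289191726…
Multiplication/division keeps the fewest significant figures: 0.752 → 3 s.f., 52.657 → 5 s.f., 1.7 × 10⁻² → 2 s.f., 21.430 → 5 s.f.; limit is 2.
Rounded to 2 significant figures: 1.1 × 10⁻⁵.

1.1 × 10⁻⁵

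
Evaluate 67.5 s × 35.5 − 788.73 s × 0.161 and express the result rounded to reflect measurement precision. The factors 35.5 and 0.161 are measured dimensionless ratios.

2.27 × 10³ s

67.5 × 35.5 = 2396.25 → 2.40 × 10³ s (3 s.f., last digit at the 10^1 place).
788.73 × 0.161 = 126.98553 → 127 s (3 s.f., last digit at the 10^0 place).
Difference: 2269.26447 s; keep the coarser place, 10^1.
Result: 2.27 × 10³ s.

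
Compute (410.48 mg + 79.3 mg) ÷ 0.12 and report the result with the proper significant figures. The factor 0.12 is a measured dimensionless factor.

4.1 × 10³ mg

410.48 mg + 79.3 mg = 489.78 mg; the sum is limited to 1 decimal place (4 s.f.).
Carrying full precision, 489.78 ÷ 0.12 = 4081.5 mg; 0.12 has 2 s.f., so the result keeps min(4, 2) = 2 s.f.
Rounded to 2 significant figures: 4.1 × 10³ mg.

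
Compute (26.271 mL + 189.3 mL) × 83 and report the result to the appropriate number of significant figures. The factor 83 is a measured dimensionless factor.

26.271 mL + 189.3 mL = 215.571 mL; the sum is limited to 1 decimal place (4 s.f.).
Carrying full precision, 215.571 × 83 = 17892.393 mL; 83 has 2 s.f., so the result keeps min(4, 2) = 2 s.f.
Rounded to 2 significant figures: 1.8 × 10^4 mL.

1.8 × 10^4 mL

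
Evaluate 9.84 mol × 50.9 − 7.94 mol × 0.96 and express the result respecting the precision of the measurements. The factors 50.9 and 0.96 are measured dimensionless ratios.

493 mol

9.84 × 50.9 = 500.856 → 5.01 × 10² mol (3 s.f., last digit at the 10^0 place).
7.94 × 0.96 = 7.6224 → 7.6 mol (2 s.f., last digit at the 10^-1 place).
Difference: 493.2336 mol; keep the coarser place, 10^0.
Result: 493 mol.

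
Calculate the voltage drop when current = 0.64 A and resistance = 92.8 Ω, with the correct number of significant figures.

59 V

voltage drop = 0.64 A × 92.8 Ω = 59.392 V.
0.64 has 2 significant figures; 92.8 has 3.
Division/multiplication keeps the fewest: 2 significant figures.
Rounded: 59 V.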